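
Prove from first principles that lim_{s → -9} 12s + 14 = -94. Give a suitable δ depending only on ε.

δ = ε/12

Let ε > 0. We need δ > 0 so that 0 < |s + 9| < δ implies |(12s + 14) + 94| < ε.
Since (12s + 14) + 94 = 12(s + 9), we have |(12s + 14) + 94| = 12|s + 9|.
So 12|s + 9| < ε exactly when |s + 9| < ε/12.
Take δ = ε/12. If 0 < |s + 9| < δ then |(12s + 14) + 94| = 12|s + 9| < 12·(ε/12) = ε.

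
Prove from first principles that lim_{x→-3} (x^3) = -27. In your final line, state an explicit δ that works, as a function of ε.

δ = min(2, ε/49)

Let ε > 0. We seek δ > 0 with 0 < |x + 3| < δ ⇒ |x^3 + 27| < ε.
Factor: x^3 + 27 = (x + 3)(x^2 - 3x + 9), so |x^3 + 27| = |x + 3|·|x^2 - 3x + 9|.
Impose δ ≤ 2 so that |x| < 5; then |x^2 - 3x + 9| ≤ 49.
Hence |x^3 + 27| ≤ 49|x + 3|, which is < ε once |x + 3| < ε/49.
Take δ = min(2, ε/49). If 0 < |x + 3| < δ then both bounds hold and |x^3 + 27| ≤ 49|x + 3| < 49·(ε/49) = ε.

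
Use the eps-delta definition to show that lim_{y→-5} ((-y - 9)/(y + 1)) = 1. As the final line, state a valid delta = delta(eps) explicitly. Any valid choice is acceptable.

delta = min(2, eps)

Fix eps > 0. We want delta > 0 with 0 < |y + 5| < delta ⇒ |(-y - 9)/(y + 1) − 1| < eps.
Combining over a common denominator, (-y - 9)/(y + 1) − 1 = [(-y - 9)·(-4) − (-4)·(y + 1)] / [(-4)·(y + 1)] = 8(y + 5) / ((-4)(y + 1)).
So |(-y - 9)/(y + 1) − 1| = 8|y + 5| / (4·|y + 1|).
Restrict delta ≤ 2. Then |y + 5| < 2 gives |y + 1| = |(y + 5) + (-4)| ≥ 4 − 2 = 2.
Hence |(-y - 9)/(y + 1) − 1| < 8|y + 5|/(4·2) = |y + 5|, which is < eps once |y + 5| < eps.
Take delta = min(2, eps). Then 0 < |y + 5| < delta forces both bounds, so |(-y - 9)/(y + 1) − 1| < eps.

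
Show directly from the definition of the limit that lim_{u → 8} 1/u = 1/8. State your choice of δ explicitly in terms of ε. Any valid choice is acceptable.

δ = min(4, 32ε)

Fix ε > 0. We seek δ > 0 such that 0 < |u − 8| < δ implies |1/u − (1/8)| < ε.
|1/u − (1/8)| = |8 − u|/(8·|u|) = |u − 8|/(8|u|).
Restrict δ ≤ 4. Then |u − 8| < 4 gives |u| > 4, so 8|u| > 32.
Then |1/u − (1/8)| < |u − 8|/32, which is < ε when |u − 8| < 32ε.
Take δ = min(4, 32ε). Then 0 < |u − 8| < δ gives both |u − 8| < 4 and |u − 8| < 32ε, so |1/u − (1/8)| < ε.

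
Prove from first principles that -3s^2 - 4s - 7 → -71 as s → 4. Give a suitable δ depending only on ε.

δ = min(1, ε/31)

Suppose ε > 0. We want δ > 0 such that 0 < |s − 4| < δ implies |(-3s^2 - 4s - 7) + 71| < ε.
(-3s^2 - 4s - 7) + 71 = -3s^2 - 4s + 64 = (s − 4)(-3s - 16).
So |(-3s^2 - 4s - 7) + 71| = |s − 4|·|-3s - 16|.
Assume first that |s − 4| < 1, so |s| < 5. Then |-3s - 16| ≤ 3·5 + 16 = 31.
Hence |(-3s^2 - 4s - 7) + 71| ≤ 31|s − 4| < ε provided |s − 4| < ε/31.
Take δ = min(1, ε/31). Then 0 < |s − 4| < δ gives both |s − 4| < 1 and |s − 4| < ε/31, so |(-3s^2 - 4s - 7) + 71| < ε.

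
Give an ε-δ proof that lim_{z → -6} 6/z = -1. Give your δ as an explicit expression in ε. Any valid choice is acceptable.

δ = min(3, 3ε)

Let ε > 0 be given. We seek δ > 0 such that 0 < |z + 6| < δ implies |6/z + 1| < ε.
|6/z + 1| = 6·|-6 − z|/(6·|z|) = 6|z + 6|/(6|z|).
Restrict δ ≤ 3. Then |z + 6| < 3 gives |z| > 3, so 6|z| > 18.
Then |6/z + 1| < 6|z + 6|/18, which is < ε when |z + 6| < 3ε.
Take δ = min(3, 3ε). Then 0 < |z + 6| < δ gives both |z + 6| < 3 and |z + 6| < 3ε, so |6/z + 1| < ε.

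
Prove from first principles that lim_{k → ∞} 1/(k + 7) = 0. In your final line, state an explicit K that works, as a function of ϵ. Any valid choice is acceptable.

Let ϵ > 0 be given. For k ≥ 1, |1/(k + 7) − 0| = 1/(k + 7) ≤ 1/k.
We need 1/k < ϵ, i.e. k > 1/ϵ.
Take K = 1/ϵ. If k > K then |1/(k + 7)| ≤ 1/k < ϵ.

K = 1/ϵ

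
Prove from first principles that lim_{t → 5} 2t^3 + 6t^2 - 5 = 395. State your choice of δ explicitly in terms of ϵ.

Suppose ϵ > 0. We want δ > 0 such that 0 < |t − 5| < δ implies |(2t^3 + 6t^2 - 5) − 395| < ϵ.
(2t^3 + 6t^2 - 5) − 395 = 2t^3 + 6t^2 - 400 = (t − 5)(2t^2 + 16t + 80).
So |(2t^3 + 6t^2 - 5) − 395| = |t − 5|·|2t^2 + 16t + 80|.
Require δ ≤ 1. Then |t − 5| < 1 gives |t| < 6, and by the triangle inequality |2t^2 + 16t + 80| ≤ 2·6^2 + 16·6 + 80 = 248.
Hence |(2t^3 + 6t^2 - 5) − 395| ≤ 248|t − 5| < ϵ provided |t − 5| < ϵ/248.
Choosing δ = min(1, ϵ/248) ensures both conditions, hence |(2t^3 + 6t^2 - 5) − 395| < ϵ.

δ = min(1, ϵ/248)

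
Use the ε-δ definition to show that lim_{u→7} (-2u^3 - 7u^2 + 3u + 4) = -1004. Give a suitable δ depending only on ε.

Let ε > 0. We want δ > 0 such that 0 < |u − 7| < δ implies |(-2u^3 - 7u^2 + 3u + 4) + 1004| < ε.
(-2u^3 - 7u^2 + 3u + 4) + 1004 = -2u^3 - 7u^2 + 3u + 1008 = (u − 7)(-2u^2 - 21u - 144).
So |(-2u^3 - 7u^2 + 3u + 4) + 1004| = |u − 7|·|-2u^2 - 21u - 144|.
Assume first that |u − 7| < 1, so |u| < 8. Then |-2u^2 - 21u - 144| ≤ 2·8^2 + 21·8 + 144 = 440.
Hence |(-2u^3 - 7u^2 + 3u + 4) + 1004| ≤ 440|u − 7| < ε provided |u − 7| < ε/440.
Choosing δ = min(1, ε/440) ensures both conditions, hence |(-2u^3 - 7u^2 + 3u + 4) + 1004| < ε.

δ = min(1, ε/440)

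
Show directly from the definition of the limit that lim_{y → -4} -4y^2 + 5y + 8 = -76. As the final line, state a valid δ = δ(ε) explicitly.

Let ε > 0 be given. We want δ > 0 such that 0 < |y + 4| < δ implies |(-4y^2 + 5y + 8) + 76| < ε.
(-4y^2 + 5y + 8) + 76 = -4y^2 + 5y + 84 = (y + 4)(-4y + 21).
So |(-4y^2 + 5y + 8) + 76| = |y + 4|·|-4y + 21|.
Assume first that |y + 4| < 1, so |y| < 5. Then |-4y + 21| ≤ 4·5 + 21 = 41.
Hence |(-4y^2 + 5y + 8) + 76| ≤ 41|y + 4| < ε provided |y + 4| < ε/41.
Choosing δ = min(1, ε/41) ensures both conditions, hence |(-4y^2 + 5y + 8) + 76| < ε.

δ = min(1, ε/41)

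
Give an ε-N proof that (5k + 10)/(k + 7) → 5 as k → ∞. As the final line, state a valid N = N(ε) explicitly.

Let ε > 0. For k ≥ 1, |(5k + 10)/(k + 7) − 5| = |-25|/((k + 7)) = 25/((k + 7)).
Since k + 7 ≥ k for k ≥ 1, this is ≤ 25/(k) = 25/k.
So |(5k + 10)/(k + 7) − 5| < ε whenever k > 25/ε.
Take N = 25/ε. If k > N then |(5k + 10)/(k + 7) − 5| ≤ 25/k < ε.

N = 25/ε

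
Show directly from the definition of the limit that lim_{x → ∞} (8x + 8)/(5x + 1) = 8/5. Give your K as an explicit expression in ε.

K = (32/25)/ε

Fix ε > 0. We seek K > 0 such that x > K implies |(8x + 8)/(5x + 1) − (8/5)| < ε.
(8x + 8)/(5x + 1) − (8/5) = (5(8x + 8) − 8(5x + 1)) / (5(5x + 1)) = 32/(5(5x + 1)).
For x > 0 we have 5x + 1 > 5x, so |(8x + 8)/(5x + 1) − (8/5)| = 32/(5(5x + 1)) < 32/(5·5x) = (32/25)/x.
Thus |(8x + 8)/(5x + 1) − (8/5)| < ε whenever x > (32/25)/ε.
Take K = (32/25)/ε. If x > K then |(8x + 8)/(5x + 1) − (8/5)| < (32/25)/x < ε.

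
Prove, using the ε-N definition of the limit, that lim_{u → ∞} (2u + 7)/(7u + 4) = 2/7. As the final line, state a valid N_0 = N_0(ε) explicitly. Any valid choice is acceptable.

N_0 = (41/49)/ε

Suppose ε > 0. We seek N_0 > 0 such that u > N_0 implies |(2u + 7)/(7u + 4) − (2/7)| < ε.
(2u + 7)/(7u + 4) − (2/7) = (7(2u + 7) − 2(7u + 4)) / (7(7u + 4)) = 41/(7(7u + 4)).
For u > 0 we have 7u + 4 > 7u, so |(2u + 7)/(7u + 4) − (2/7)| = 41/(7(7u + 4)) < 41/(7·7u) = (41/49)/u.
Thus |(2u + 7)/(7u + 4) − (2/7)| < ε whenever u > (41/49)/ε.
Take N_0 = (41/49)/ε. If u > N_0 then |(2u + 7)/(7u + 4) − (2/7)| < (41/49)/u < ε.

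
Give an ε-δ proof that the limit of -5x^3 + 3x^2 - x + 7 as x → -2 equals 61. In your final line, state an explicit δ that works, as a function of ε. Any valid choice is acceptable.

Let ε > 0. We want δ > 0 such that 0 < |x + 2| < δ implies |(-5x^3 + 3x^2 - x + 7) − 61| < ε.
(-5x^3 + 3x^2 - x + 7) − 61 = -5x^3 + 3x^2 - x - 54 = (x + 2)(-5x^2 + 13x - 27).
So |(-5x^3 + 3x^2 - x + 7) − 61| = |x + 2|·|-5x^2 + 13x - 27|.
Assume first that |x + 2| < 2, so |x| < 4. Then |-5x^2 + 13x - 27| ≤ 5·4^2 + 13·4 + 27 = 159.
Hence |(-5x^3 + 3x^2 - x + 7) − 61| ≤ 159|x + 2| < ε provided |x + 2| < ε/159.
Take δ = min(2, ε/159). Then 0 < |x + 2| < δ gives both |x + 2| < 2 and |x + 2| < ε/159, so |(-5x^3 + 3x^2 - x + 7) − 61| < ε.

δ = min(2, ε/159)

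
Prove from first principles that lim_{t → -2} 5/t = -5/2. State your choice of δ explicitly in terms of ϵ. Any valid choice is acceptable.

Fix ϵ > 0. We seek δ > 0 such that 0 < |t + 2| < δ implies |5/t + 5/2| < ϵ.
|5/t + 5/2| = 5·|-2 − t|/(2·|t|) = 5|t + 2|/(2|t|).
Require δ ≤ 1 so that |t| > 2 − 1 = 1, hence 2|t| > 2.
Then |5/t + 5/2| < 5|t + 2|/2, which is < ϵ when |t + 2| < (2/5)ϵ.
Take δ = min(1, (2/5)ϵ). Then 0 < |t + 2| < δ gives both |t + 2| < 1 and |t + 2| < (2/5)ϵ, so |5/t + 5/2| < ϵ.

δ = min(1, (2/5)ϵ)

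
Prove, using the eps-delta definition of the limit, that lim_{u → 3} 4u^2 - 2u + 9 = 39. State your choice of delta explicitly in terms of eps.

delta = min(1, eps/26)

Fix eps > 0. We want delta > 0 such that 0 < |u − 3| < delta implies |(4u^2 - 2u + 9) − 39| < eps.
(4u^2 - 2u + 9) − 39 = 4u^2 - 2u - 30 = (u − 3)(4u + 10).
So |(4u^2 - 2u + 9) − 39| = |u − 3|·|4u + 10|.
Require delta ≤ 1. Then |u − 3| < 1 gives |u| < 4, and by the triangle inequality |4u + 10| ≤ 4·4 + 10 = 26.
Hence |(4u^2 - 2u + 9) − 39| ≤ 26|u − 3| < eps provided |u − 3| < eps/26.
Choosing delta = min(1, eps/26) ensures both conditions, hence |(4u^2 - 2u + 9) − 39| < eps.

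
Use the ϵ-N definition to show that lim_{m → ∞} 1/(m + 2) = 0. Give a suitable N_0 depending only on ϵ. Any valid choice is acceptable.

N_0 = 1/ϵ

Fix ϵ > 0. For m ≥ 1, |1/(m + 2) − 0| = 1/(m + 2) ≤ 1/m.
We need 1/m < ϵ, i.e. m > 1/ϵ.
Take N_0 = 1/ϵ. If m > N_0 then |1/(m + 2)| ≤ 1/m < ϵ.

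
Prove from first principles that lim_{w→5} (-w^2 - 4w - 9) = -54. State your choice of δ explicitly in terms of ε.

Fix ε > 0. We want δ > 0 such that 0 < |w − 5| < δ implies |(-w^2 - 4w - 9) + 54| < ε.
(-w^2 - 4w - 9) + 54 = -w^2 - 4w + 45 = (w − 5)(-w - 9).
So |(-w^2 - 4w - 9) + 54| = |w − 5|·|-w - 9|.
Require δ ≤ 1. Then |w − 5| < 1 gives |w| < 6, and by the triangle inequality |-w - 9| ≤ 6 + 9 = 15.
Hence |(-w^2 - 4w - 9) + 54| ≤ 15|w − 5| < ε provided |w − 5| < ε/15.
Choosing δ = min(1, ε/15) ensures both conditions, hence |(-w^2 - 4w - 9) + 54| < ε.

δ = min(1, ε/15)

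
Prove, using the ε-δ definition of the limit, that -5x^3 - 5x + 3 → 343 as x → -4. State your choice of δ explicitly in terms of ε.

δ = min(2, ε/385)

Suppose ε > 0. We want δ > 0 such that 0 < |x + 4| < δ implies |(-5x^3 - 5x + 3) − 343| < ε.
(-5x^3 - 5x + 3) − 343 = -5x^3 - 5x - 340 = (x + 4)(-5x^2 + 20x - 85).
So |(-5x^3 - 5x + 3) − 343| = |x + 4|·|-5x^2 + 20x - 85|.
Require δ ≤ 2. Then |x + 4| < 2 gives |x| < 6, and by the triangle inequality |-5x^2 + 20x - 85| ≤ 5·6^2 + 20·6 + 85 = 385.
Hence |(-5x^3 - 5x + 3) − 343| ≤ 385|x + 4| < ε provided |x + 4| < ε/385.
Take δ = min(2, ε/385). Then 0 < |x + 4| < δ gives both |x + 4| < 2 and |x + 4| < ε/385, so |(-5x^3 - 5x + 3) − 343| < ε.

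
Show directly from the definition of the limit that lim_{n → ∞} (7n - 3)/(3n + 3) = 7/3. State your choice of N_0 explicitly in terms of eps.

N_0 = (10/3)/eps

Fix eps > 0. For n ≥ 1, |(7n - 3)/(3n + 3) − (7/3)| = |-30|/(3(3n + 3)) = 30/(3(3n + 3)).
Since 3n + 3 ≥ 3n for n ≥ 1, this is ≤ 30/(3·3n) = (10/3)/n.
So |(7n - 3)/(3n + 3) − (7/3)| < eps whenever n > (10/3)/eps.
Take N_0 = (10/3)/eps. If n > N_0 then |(7n - 3)/(3n + 3) − (7/3)| ≤ (10/3)/n < eps.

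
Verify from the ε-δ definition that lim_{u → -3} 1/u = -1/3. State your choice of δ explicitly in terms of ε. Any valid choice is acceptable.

Fix ε > 0. We seek δ > 0 such that 0 < |u + 3| < δ implies |1/u + 1/3| < ε.
|1/u + 1/3| = |-3 − u|/(3·|u|) = |u + 3|/(3|u|).
Restrict δ ≤ 3/2. Then |u + 3| < 3/2 gives |u| > 3/2, so 3|u| > 9/2.
Then |1/u + 1/3| < |u + 3|/(9/2), which is < ε when |u + 3| < (9/2)ε.
Take δ = min(3/2, (9/2)ε). Then 0 < |u + 3| < δ gives both |u + 3| < 3/2 and |u + 3| < (9/2)ε, so |1/u + 1/3| < ε.

δ = min(3/2, (9/2)ε)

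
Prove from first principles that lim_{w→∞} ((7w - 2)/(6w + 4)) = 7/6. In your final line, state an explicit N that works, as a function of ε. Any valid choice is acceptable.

Let ε > 0 be given. We seek N > 0 such that w > N implies |(7w - 2)/(6w + 4) − (7/6)| < ε.
(7w - 2)/(6w + 4) − (7/6) = (6(7w - 2) − 7(6w + 4)) / (6(6w + 4)) = -40/(6(6w + 4)).
For w > 0 we have 6w + 4 > 6w, so |(7w - 2)/(6w + 4) − (7/6)| = 40/(6(6w + 4)) < 40/(6·6w) = (10/9)/w.
Thus |(7w - 2)/(6w + 4) − (7/6)| < ε whenever w > (10/9)/ε.
Take N = (10/9)/ε. If w > N then |(7w - 2)/(6w + 4) − (7/6)| < (10/9)/w < ε.

N = (10/9)/ε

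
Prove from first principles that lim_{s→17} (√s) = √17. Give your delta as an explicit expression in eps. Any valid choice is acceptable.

delta = min(17, √17·eps)

Suppose eps > 0. We want delta > 0 such that 0 < |s − 17| < delta implies |√s − √17| < eps.
Multiplying by the conjugate, |√s − √17| = |s − 17|/(√s + √17).
Restrict delta ≤ 17 so that |s − 17| < 17 forces s > 0, and then √s + √17 > √17.
Hence |√s − √17| < |s − 17|/√17, which is < eps once |s − 17| < √17·eps.
Take delta = min(17, √17·eps). If 0 < |s − 17| < delta then s > 0 and |√s − √17| < |s − 17|/√17 < eps.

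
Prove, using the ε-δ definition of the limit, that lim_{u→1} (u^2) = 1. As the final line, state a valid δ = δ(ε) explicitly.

δ = min(1, ε/3)

Let ε > 0. We seek δ > 0 with 0 < |u − 1| < δ ⇒ |u^2 − 1| < ε.
Factor: u^2 − 1 = (u − 1)(u + 1), so |u^2 − 1| = |u − 1|·|u + 1|.
Restrict δ ≤ 1. Then |u − 1| < 1 gives |u| < 2, so by the triangle inequality |u + 1| ≤ 2 + 1 = 3.
Hence |u^2 − 1| ≤ 3|u − 1|, which is < ε once |u − 1| < ε/3.
Take δ = min(1, ε/3). If 0 < |u − 1| < δ then both bounds hold and |u^2 − 1| ≤ 3|u − 1| < 3·(ε/3) = ε.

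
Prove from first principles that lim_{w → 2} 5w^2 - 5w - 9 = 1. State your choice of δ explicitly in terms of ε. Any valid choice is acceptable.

Fix ε > 0. We want δ > 0 such that 0 < |w − 2| < δ implies |(5w^2 - 5w - 9) − 1| < ε.
(5w^2 - 5w - 9) − 1 = 5w^2 - 5w - 10 = (w − 2)(5w + 5).
So |(5w^2 - 5w - 9) − 1| = |w − 2|·|5w + 5|.
Require δ ≤ 1. Then |w − 2| < 1 gives |w| < 3, and by the triangle inequality |5w + 5| ≤ 5·3 + 5 = 20.
Hence |(5w^2 - 5w - 9) − 1| ≤ 20|w − 2| < ε provided |w − 2| < ε/20.
Choosing δ = min(1, ε/20) ensures both conditions, hence |(5w^2 - 5w - 9) − 1| < ε.

δ = min(1, ε/20)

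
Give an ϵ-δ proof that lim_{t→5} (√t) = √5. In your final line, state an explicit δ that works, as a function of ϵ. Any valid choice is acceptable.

δ = min(5, √5·ϵ)

Suppose ϵ > 0. We want δ > 0 such that 0 < |t − 5| < δ implies |√t − √5| < ϵ.
Rationalise: √t − √5 = (t − 5)/(√t + √5), so |√t − √5| = |t − 5|/(√t + √5).
Restrict δ ≤ 5 so that |t − 5| < 5 forces t > 0, and then √t + √5 > √5.
Hence |√t − √5| < |t − 5|/√5, which is < ϵ once |t − 5| < √5·ϵ.
Take δ = min(5, √5·ϵ). If 0 < |t − 5| < δ then t > 0 and |√t − √5| < |t − 5|/√5 < ϵ.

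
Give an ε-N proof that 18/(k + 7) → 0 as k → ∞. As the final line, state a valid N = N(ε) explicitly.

N = 18/ε

Let ε > 0 be given. For k ≥ 1, |18/(k + 7) − 0| = 18/(k + 7) ≤ 18/k.
We need 18/k < ε, i.e. k > 18/ε.
Take N = 18/ε. If k > N then |18/(k + 7)| ≤ 18/k < ε.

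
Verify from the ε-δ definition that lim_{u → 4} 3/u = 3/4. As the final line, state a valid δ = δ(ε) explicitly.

δ = min(2, (8/3)ε)

Fix ε > 0. We seek δ > 0 such that 0 < |u − 4| < δ implies |3/u − (3/4)| < ε.
|3/u − (3/4)| = 3·|4 − u|/(4·|u|) = 3|u − 4|/(4|u|).
Require δ ≤ 2 so that |u| > 4 − 2 = 2, hence 4|u| > 8.
Then |3/u − (3/4)| < 3|u − 4|/8, which is < ε when |u − 4| < (8/3)ε.
Take δ = min(2, (8/3)ε). Then 0 < |u − 4| < δ gives both |u − 4| < 2 and |u − 4| < (8/3)ε, so |3/u − (3/4)| < ε.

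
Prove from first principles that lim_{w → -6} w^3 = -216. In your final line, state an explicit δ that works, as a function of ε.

Let ε > 0 be given. We seek δ > 0 with 0 < |w + 6| < δ ⇒ |w^3 + 216| < ε.
Factor: w^3 + 216 = (w + 6)(w^2 - 6w + 36), so |w^3 + 216| = |w + 6|·|w^2 - 6w + 36|.
Restrict δ ≤ 2. Then |w + 6| < 2 gives |w| < 8, so by the triangle inequality |w^2 - 6w + 36| ≤ 8^2 + 6·8 + 36 = 148.
Hence |w^3 + 216| ≤ 148|w + 6|, which is < ε once |w + 6| < ε/148.
Take δ = min(2, ε/148). If 0 < |w + 6| < δ then both bounds hold and |w^3 + 216| ≤ 148|w + 6| < 148·(ε/148) = ε.

δ = min(2, ε/148)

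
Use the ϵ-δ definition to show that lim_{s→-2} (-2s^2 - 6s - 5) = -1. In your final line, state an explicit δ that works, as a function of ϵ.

δ = min(1, ϵ/8)

Let ϵ > 0 be given. We want δ > 0 such that 0 < |s + 2| < δ implies |(-2s^2 - 6s - 5) + 1| < ϵ.
(-2s^2 - 6s - 5) + 1 = -2s^2 - 6s - 4 = (s + 2)(-2s - 2).
So |(-2s^2 - 6s - 5) + 1| = |s + 2|·|-2s - 2|.
Assume first that |s + 2| < 1, so |s| < 3. Then |-2s - 2| ≤ 2·3 + 2 = 8.
Hence |(-2s^2 - 6s - 5) + 1| ≤ 8|s + 2| < ϵ provided |s + 2| < ϵ/8.
Take δ = min(1, ϵ/8). Then 0 < |s + 2| < δ gives both |s + 2| < 1 and |s + 2| < ϵ/8, so |(-2s^2 - 6s - 5) + 1| < ϵ.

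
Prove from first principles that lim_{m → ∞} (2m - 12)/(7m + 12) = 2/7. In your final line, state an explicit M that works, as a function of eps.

Fix eps > 0. For m ≥ 1, |(2m - 12)/(7m + 12) − (2/7)| = |-108|/(7(7m + 12)) = 108/(7(7m + 12)).
Since 7m + 12 ≥ 7m for m ≥ 1, this is ≤ 108/(7·7m) = (108/49)/m.
So |(2m - 12)/(7m + 12) − (2/7)| < eps whenever m > (108/49)/eps.
Take M = (108/49)/eps. If m > M then |(2m - 12)/(7m + 12) − (2/7)| ≤ (108/49)/m < eps.

M = (108/49)/eps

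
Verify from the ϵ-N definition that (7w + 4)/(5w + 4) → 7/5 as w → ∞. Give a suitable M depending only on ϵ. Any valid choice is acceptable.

Fix ϵ > 0. We seek M > 0 such that w > M implies |(7w + 4)/(5w + 4) − (7/5)| < ϵ.
(7w + 4)/(5w + 4) − (7/5) = (5(7w + 4) − 7(5w + 4)) / (5(5w + 4)) = -8/(5(5w + 4)).
For w > 0 we have 5w + 4 > 5w, so |(7w + 4)/(5w + 4) − (7/5)| = 8/(5(5w + 4)) < 8/(5·5w) = (8/25)/w.
Thus |(7w + 4)/(5w + 4) − (7/5)| < ϵ whenever w > (8/25)/ϵ.
Take M = (8/25)/ϵ. If w > M then |(7w + 4)/(5w + 4) − (7/5)| < (8/25)/w < ϵ.

M = (8/25)/ϵ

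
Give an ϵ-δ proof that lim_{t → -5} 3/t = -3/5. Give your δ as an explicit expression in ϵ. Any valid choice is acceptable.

δ = min(5/2, (25/6)ϵ)

Let ϵ > 0. We seek δ > 0 such that 0 < |t + 5| < δ implies |3/t + 3/5| < ϵ.
|3/t + 3/5| = 3·|-5 − t|/(5·|t|) = 3|t + 5|/(5|t|).
Restrict δ ≤ 5/2. Then |t + 5| < 5/2 gives |t| > 5/2, so 5|t| > 25/2.
Then |3/t + 3/5| < 3|t + 5|/(25/2), which is < ϵ when |t + 5| < (25/6)ϵ.
Take δ = min(5/2, (25/6)ϵ). Then 0 < |t + 5| < δ gives both |t + 5| < 5/2 and |t + 5| < (25/6)ϵ, so |3/t + 3/5| < ϵ.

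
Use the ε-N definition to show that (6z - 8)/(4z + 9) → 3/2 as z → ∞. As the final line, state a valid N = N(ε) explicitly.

N = (43/8)/ε

Fix ε > 0. We seek N > 0 such that z > N implies |(6z - 8)/(4z + 9) − (3/2)| < ε.
(6z - 8)/(4z + 9) − (3/2) = (4(6z - 8) − 6(4z + 9)) / (4(4z + 9)) = -86/(4(4z + 9)).
For z > 0 we have 4z + 9 > 4z, so |(6z - 8)/(4z + 9) − (3/2)| = 86/(4(4z + 9)) < 86/(4·4z) = (43/8)/z.
Thus |(6z - 8)/(4z + 9) − (3/2)| < ε whenever z > (43/8)/ε.
Take N = (43/8)/ε. If z > N then |(6z - 8)/(4z + 9) − (3/2)| < (43/8)/z < ε.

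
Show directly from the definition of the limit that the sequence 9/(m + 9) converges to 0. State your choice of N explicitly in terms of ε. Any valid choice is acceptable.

N = 9/ε

Let ε > 0 be given. For m ≥ 1, |9/(m + 9) − 0| = 9/(m + 9) ≤ 9/m.
We need 9/m < ε, i.e. m > 9/ε.
Take N = 9/ε. If m > N then |9/(m + 9)| ≤ 9/m < ε.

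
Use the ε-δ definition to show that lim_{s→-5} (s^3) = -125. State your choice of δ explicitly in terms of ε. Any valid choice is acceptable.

δ = min(2, ε/109)

Suppose ε > 0. We seek δ > 0 with 0 < |s + 5| < δ ⇒ |s^3 + 125| < ε.
Factor: s^3 + 125 = (s + 5)(s^2 - 5s + 25), so |s^3 + 125| = |s + 5|·|s^2 - 5s + 25|.
Restrict δ ≤ 2. Then |s + 5| < 2 gives |s| < 7, so by the triangle inequality |s^2 - 5s + 25| ≤ 7^2 + 5·7 + 25 = 109.
Hence |s^3 + 125| ≤ 109|s + 5|, which is < ε once |s + 5| < ε/109.
Take δ = min(2, ε/109). If 0 < |s + 5| < δ then both bounds hold and |s^3 + 125| ≤ 109|s + 5| < 109·(ε/109) = ε.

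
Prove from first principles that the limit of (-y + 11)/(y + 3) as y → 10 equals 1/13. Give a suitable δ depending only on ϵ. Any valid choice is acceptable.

Let ϵ > 0 be given. We want δ > 0 with 0 < |y − 10| < δ ⇒ |(-y + 11)/(y + 3) − (1/13)| < ϵ.
Combining over a common denominator, (-y + 11)/(y + 3) − (1/13) = [(-y + 11)·13 − 1·(y + 3)] / [13·(y + 3)] = -14(y − 10) / (13(y + 3)).
So |(-y + 11)/(y + 3) − (1/13)| = 14|y − 10| / (13·|y + 3|).
Restrict δ ≤ 13/2. Then |y − 10| < 13/2 gives |y + 3| = |(y − 10) + 13| ≥ 13 − 13/2 = 13/2.
Hence |(-y + 11)/(y + 3) − (1/13)| < 14|y − 10|/(13·(13/2)) = (28/169)|y − 10|, which is < ϵ once |y − 10| < (169/28)ϵ.
Take δ = min(13/2, (169/28)ϵ). Then 0 < |y − 10| < δ forces both bounds, so |(-y + 11)/(y + 3) − (1/13)| < ϵ.

δ = min(13/2, (169/28)ϵ)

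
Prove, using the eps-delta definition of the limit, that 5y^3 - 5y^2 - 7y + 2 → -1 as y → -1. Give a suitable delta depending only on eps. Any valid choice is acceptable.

delta = min(2, eps/78)

Let eps > 0. We want delta > 0 such that 0 < |y + 1| < delta implies |(5y^3 - 5y^2 - 7y + 2) + 1| < eps.
(5y^3 - 5y^2 - 7y + 2) + 1 = 5y^3 - 5y^2 - 7y + 3 = (y + 1)(5y^2 - 10y + 3).
So |(5y^3 - 5y^2 - 7y + 2) + 1| = |y + 1|·|5y^2 - 10y + 3|.
Require delta ≤ 2. Then |y + 1| < 2 gives |y| < 3, and by the triangle inequality |5y^2 - 10y + 3| ≤ 5·3^2 + 10·3 + 3 = 78.
Hence |(5y^3 - 5y^2 - 7y + 2) + 1| ≤ 78|y + 1| < eps provided |y + 1| < eps/78.
Choosing delta = min(2, eps/78) ensures both conditions, hence |(5y^3 - 5y^2 - 7y + 2) + 1| < eps.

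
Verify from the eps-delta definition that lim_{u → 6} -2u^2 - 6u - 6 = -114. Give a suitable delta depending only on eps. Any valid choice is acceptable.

Let eps > 0. We want delta > 0 such that 0 < |u − 6| < delta implies |(-2u^2 - 6u - 6) + 114| < eps.
(-2u^2 - 6u - 6) + 114 = -2u^2 - 6u + 108 = (u − 6)(-2u - 18).
So |(-2u^2 - 6u - 6) + 114| = |u − 6|·|-2u - 18|.
Require delta ≤ 2. Then |u − 6| < 2 gives |u| < 8, and by the triangle inequality |-2u - 18| ≤ 2·8 + 18 = 34.
Hence |(-2u^2 - 6u - 6) + 114| ≤ 34|u − 6| < eps provided |u − 6| < eps/34.
Choosing delta = min(2, eps/34) ensures both conditions, hence |(-2u^2 - 6u - 6) + 114| < eps.

delta = min(2, eps/34)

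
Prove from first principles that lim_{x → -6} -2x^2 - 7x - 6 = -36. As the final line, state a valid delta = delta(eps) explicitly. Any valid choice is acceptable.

Suppose eps > 0. We want delta > 0 such that 0 < |x + 6| < delta implies |(-2x^2 - 7x - 6) + 36| < eps.
(-2x^2 - 7x - 6) + 36 = -2x^2 - 7x + 30 = (x + 6)(-2x + 5).
So |(-2x^2 - 7x - 6) + 36| = |x + 6|·|-2x + 5|.
Require delta ≤ 2. Then |x + 6| < 2 gives |x| < 8, and by the triangle inequality |-2x + 5| ≤ 2·8 + 5 = 21.
Hence |(-2x^2 - 7x - 6) + 36| ≤ 21|x + 6| < eps provided |x + 6| < eps/21.
Take delta = min(2, eps/21). Then 0 < |x + 6| < delta gives both |x + 6| < 2 and |x + 6| < eps/21, so |(-2x^2 - 7x - 6) + 36| < eps.

delta = min(2, eps/21)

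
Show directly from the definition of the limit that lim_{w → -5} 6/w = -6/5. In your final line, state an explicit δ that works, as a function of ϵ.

Fix ϵ > 0. We seek δ > 0 such that 0 < |w + 5| < δ implies |6/w + 6/5| < ϵ.
|6/w + 6/5| = 6·|-5 − w|/(5·|w|) = 6|w + 5|/(5|w|).
Require δ ≤ 5/2 so that |w| > 5 − 5/2 = 5/2, hence 5|w| > 25/2.
Then |6/w + 6/5| < 6|w + 5|/(25/2), which is < ϵ when |w + 5| < (25/12)ϵ.
Take δ = min(5/2, (25/12)ϵ). Then 0 < |w + 5| < δ gives both |w + 5| < 5/2 and |w + 5| < (25/12)ϵ, so |6/w + 6/5| < ϵ.

δ = min(5/2, (25/12)ϵ)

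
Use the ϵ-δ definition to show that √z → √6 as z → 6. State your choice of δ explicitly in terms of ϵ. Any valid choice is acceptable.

δ = min(6, √6·ϵ)

Suppose ϵ > 0. We want δ > 0 such that 0 < |z − 6| < δ implies |√z − √6| < ϵ.
Multiplying by the conjugate, |√z − √6| = |z − 6|/(√z + √6).
Restrict δ ≤ 6 so that |z − 6| < 6 forces z > 0, and then √z + √6 > √6.
Hence |√z − √6| < |z − 6|/√6, which is < ϵ once |z − 6| < √6·ϵ.
Take δ = min(6, √6·ϵ). If 0 < |z − 6| < δ then z > 0 and |√z − √6| < |z − 6|/√6 < ϵ.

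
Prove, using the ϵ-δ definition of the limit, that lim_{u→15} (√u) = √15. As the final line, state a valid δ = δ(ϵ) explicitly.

δ = min(15, √15·ϵ)

Let ϵ > 0. We want δ > 0 such that 0 < |u − 15| < δ implies |√u − √15| < ϵ.
Multiplying by the conjugate, |√u − √15| = |u − 15|/(√u + √15).
Restrict δ ≤ 15 so that |u − 15| < 15 forces u > 0, and then √u + √15 > √15.
Hence |√u − √15| < |u − 15|/√15, which is < ϵ once |u − 15| < √15·ϵ.
Take δ = min(15, √15·ϵ). If 0 < |u − 15| < δ then u > 0 and |√u − √15| < |u − 15|/√15 < ϵ.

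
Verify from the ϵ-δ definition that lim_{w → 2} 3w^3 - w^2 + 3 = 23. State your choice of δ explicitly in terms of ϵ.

δ = min(1, ϵ/52)

Suppose ϵ > 0. We want δ > 0 such that 0 < |w − 2| < δ implies |(3w^3 - w^2 + 3) − 23| < ϵ.
(3w^3 - w^2 + 3) − 23 = 3w^3 - w^2 - 20 = (w − 2)(3w^2 + 5w + 10).
So |(3w^3 - w^2 + 3) − 23| = |w − 2|·|3w^2 + 5w + 10|.
Require δ ≤ 1. Then |w − 2| < 1 gives |w| < 3, and by the triangle inequality |3w^2 + 5w + 10| ≤ 3·3^2 + 5·3 + 10 = 52.
Hence |(3w^3 - w^2 + 3) − 23| ≤ 52|w − 2| < ϵ provided |w − 2| < ϵ/52.
Take δ = min(1, ϵ/52). Then 0 < |w − 2| < δ gives both |w − 2| < 1 and |w − 2| < ϵ/52, so |(3w^3 - w^2 + 3) − 23| < ϵ.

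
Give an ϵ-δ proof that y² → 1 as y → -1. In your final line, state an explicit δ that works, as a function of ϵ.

δ = min(2, ϵ/4)

Fix ϵ > 0. We seek δ > 0 with 0 < |y + 1| < δ ⇒ |y² − 1| < ϵ.
Factor: y² − 1 = (y + 1)(y - 1), so |y² − 1| = |y + 1|·|y - 1|.
Restrict δ ≤ 2. Then |y + 1| < 2 gives |y| < 3, so by the triangle inequality |y - 1| ≤ 3 + 1 = 4.
Hence |y² − 1| ≤ 4|y + 1|, which is < ϵ once |y + 1| < ϵ/4.
Take δ = min(2, ϵ/4). If 0 < |y + 1| < δ then both bounds hold and |y² − 1| ≤ 4|y + 1| < 4·(ϵ/4) = ϵ.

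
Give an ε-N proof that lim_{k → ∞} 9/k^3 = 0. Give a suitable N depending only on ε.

Fix ε > 0. For k ≥ 1, |9/k^3 − 0| = 9/k^3.
9/k^3 < ε ⇔ k^3 > 9/ε ⇔ k > (9/ε)^{1/3}.
Take N = (9/ε)^{1/3}. Then k > N implies 9/k^3 < ε.

N = (9/ε)^{1/3}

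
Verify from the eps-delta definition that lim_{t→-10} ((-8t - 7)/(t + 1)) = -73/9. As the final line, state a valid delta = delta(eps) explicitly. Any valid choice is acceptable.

Fix eps > 0. We want delta > 0 with 0 < |t + 10| < delta ⇒ |(-8t - 7)/(t + 1) + 73/9| < eps.
Combining over a common denominator, (-8t - 7)/(t + 1) + 73/9 = [(-8t - 7)·(-9) − 73·(t + 1)] / [(-9)·(t + 1)] = -1(t + 10) / ((-9)(t + 1)).
So |(-8t - 7)/(t + 1) + 73/9| = |t + 10| / (9·|t + 1|).
Restrict delta ≤ 9/2. Then |t + 10| < 9/2 gives |t + 1| = |(t + 10) + (-9)| ≥ 9 − 9/2 = 9/2.
Hence |(-8t - 7)/(t + 1) + 73/9| < |t + 10|/(9·(9/2)) = (2/81)|t + 10|, which is < eps once |t + 10| < (81/2)eps.
Take delta = min(9/2, (81/2)eps). Then 0 < |t + 10| < delta forces both bounds, so |(-8t - 7)/(t + 1) + 73/9| < eps.

delta = min(9/2, (81/2)eps)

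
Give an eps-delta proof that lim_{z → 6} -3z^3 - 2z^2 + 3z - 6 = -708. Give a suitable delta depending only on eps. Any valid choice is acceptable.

Fix eps > 0. We want delta > 0 such that 0 < |z − 6| < delta implies |(-3z^3 - 2z^2 + 3z - 6) + 708| < eps.
(-3z^3 - 2z^2 + 3z - 6) + 708 = -3z^3 - 2z^2 + 3z + 702 = (z − 6)(-3z^2 - 20z - 117).
So |(-3z^3 - 2z^2 + 3z - 6) + 708| = |z − 6|·|-3z^2 - 20z - 117|.
Require delta ≤ 1. Then |z − 6| < 1 gives |z| < 7, and by the triangle inequality |-3z^2 - 20z - 117| ≤ 3·7^2 + 20·7 + 117 = 404.
Hence |(-3z^3 - 2z^2 + 3z - 6) + 708| ≤ 404|z − 6| < eps provided |z − 6| < eps/404.
Take delta = min(1, eps/404). Then 0 < |z − 6| < delta gives both |z − 6| < 1 and |z − 6| < eps/404, so |(-3z^3 - 2z^2 + 3z - 6) + 708| < eps.

delta = min(1, eps/404)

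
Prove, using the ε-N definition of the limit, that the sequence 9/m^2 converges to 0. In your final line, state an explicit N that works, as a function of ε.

Let ε > 0. For m ≥ 1, |9/m^2 − 0| = 9/m^2.
9/m^2 < ε ⇔ m^2 > 9/ε ⇔ m > (9/ε)^{1/2}.
Take N = (9/ε)^{1/2}. Then m > N implies 9/m^2 < ε.

N = (9/ε)^{1/2}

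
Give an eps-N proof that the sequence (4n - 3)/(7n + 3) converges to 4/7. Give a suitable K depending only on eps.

Let eps > 0. For n ≥ 1, |(4n - 3)/(7n + 3) − (4/7)| = |-33|/(7(7n + 3)) = 33/(7(7n + 3)).
Since 7n + 3 ≥ 7n for n ≥ 1, this is ≤ 33/(7·7n) = (33/49)/n.
So |(4n - 3)/(7n + 3) − (4/7)| < eps whenever n > (33/49)/eps.
Take K = (33/49)/eps. If n > K then |(4n - 3)/(7n + 3) − (4/7)| ≤ (33/49)/n < eps.

K = (33/49)/eps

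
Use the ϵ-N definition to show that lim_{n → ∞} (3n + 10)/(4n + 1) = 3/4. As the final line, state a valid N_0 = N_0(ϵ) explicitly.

Suppose ϵ > 0. For n ≥ 1, |(3n + 10)/(4n + 1) − (3/4)| = |37|/(4(4n + 1)) = 37/(4(4n + 1)).
Since 4n + 1 ≥ 4n for n ≥ 1, this is ≤ 37/(4·4n) = (37/16)/n.
So |(3n + 10)/(4n + 1) − (3/4)| < ϵ whenever n > (37/16)/ϵ.
Take N_0 = (37/16)/ϵ. If n > N_0 then |(3n + 10)/(4n + 1) − (3/4)| ≤ (37/16)/n < ϵ.

N_0 = (37/16)/ϵ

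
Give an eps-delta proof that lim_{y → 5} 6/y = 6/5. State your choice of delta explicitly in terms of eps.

delta = min(5/2, (25/12)eps)

Let eps > 0 be given. We seek delta > 0 such that 0 < |y − 5| < delta implies |6/y − (6/5)| < eps.
|6/y − (6/5)| = 6·|5 − y|/(5·|y|) = 6|y − 5|/(5|y|).
Require delta ≤ 5/2 so that |y| > 5 − 5/2 = 5/2, hence 5|y| > 25/2.
Then |6/y − (6/5)| < 6|y − 5|/(25/2), which is < eps when |y − 5| < (25/12)eps.
Take delta = min(5/2, (25/12)eps). Then 0 < |y − 5| < delta gives both |y − 5| < 5/2 and |y − 5| < (25/12)eps, so |6/y − (6/5)| < eps.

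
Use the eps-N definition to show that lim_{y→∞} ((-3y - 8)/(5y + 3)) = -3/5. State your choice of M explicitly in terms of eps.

M = (31/25)/eps

Fix eps > 0. We seek M > 0 such that y > M implies |(-3y - 8)/(5y + 3) + 3/5| < eps.
(-3y - 8)/(5y + 3) + 3/5 = (5(-3y - 8) − (-3)(5y + 3)) / (5(5y + 3)) = -31/(5(5y + 3)).
For y > 0 we have 5y + 3 > 5y, so |(-3y - 8)/(5y + 3) + 3/5| = 31/(5(5y + 3)) < 31/(5·5y) = (31/25)/y.
Thus |(-3y - 8)/(5y + 3) + 3/5| < eps whenever y > (31/25)/eps.
Take M = (31/25)/eps. If y > M then |(-3y - 8)/(5y + 3) + 3/5| < (31/25)/y < eps.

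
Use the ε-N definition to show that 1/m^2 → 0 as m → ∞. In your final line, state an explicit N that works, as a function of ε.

N = (1/ε)^{1/2}

Fix ε > 0. For m ≥ 1, |1/m^2 − 0| = 1/m^2.
1/m^2 < ε ⇔ m^2 > 1/ε ⇔ m > (1/ε)^{1/2}.
Take N = (1/ε)^{1/2}. Then m > N implies 1/m^2 < ε.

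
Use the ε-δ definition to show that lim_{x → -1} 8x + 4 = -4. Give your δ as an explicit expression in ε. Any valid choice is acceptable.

δ = ε/8

Let ε > 0. We need δ > 0 so that 0 < |x + 1| < δ implies |(8x + 4) + 4| < ε.
Since (8x + 4) + 4 = 8(x + 1), we have |(8x + 4) + 4| = 8|x + 1|.
Thus it suffices that |x + 1| < ε/8.
Choosing δ = ε/8 gives |(8x + 4) + 4| = 8|x + 1| < ε whenever |x + 1| < δ.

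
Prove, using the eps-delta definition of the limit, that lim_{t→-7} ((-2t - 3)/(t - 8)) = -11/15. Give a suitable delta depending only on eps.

delta = min(15/2, (225/38)eps)

Let eps > 0. We want delta > 0 with 0 < |t + 7| < delta ⇒ |(-2t - 3)/(t - 8) + 11/15| < eps.
Combining over a common denominator, (-2t - 3)/(t - 8) + 11/15 = [(-2t - 3)·(-15) − 11·(t - 8)] / [(-15)·(t - 8)] = 19(t + 7) / ((-15)(t - 8)).
So |(-2t - 3)/(t - 8) + 11/15| = 19|t + 7| / (15·|t − 8|).
Require delta ≤ 15/2, so |t − 8| ≥ |-15| − |t + 7| > 15 − 15/2 = 15/2.
Hence |(-2t - 3)/(t - 8) + 11/15| < 19|t + 7|/(15·(15/2)) = (38/225)|t + 7|, which is < eps once |t + 7| < (225/38)eps.
Take delta = min(15/2, (225/38)eps). Then 0 < |t + 7| < delta forces both bounds, so |(-2t - 3)/(t - 8) + 11/15| < eps.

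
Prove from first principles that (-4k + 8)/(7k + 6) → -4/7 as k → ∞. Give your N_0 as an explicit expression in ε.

Let ε > 0 be given. For k ≥ 1, |(-4k + 8)/(7k + 6) + 4/7| = |80|/(7(7k + 6)) = 80/(7(7k + 6)).
Since 7k + 6 ≥ 7k for k ≥ 1, this is ≤ 80/(7·7k) = (80/49)/k.
So |(-4k + 8)/(7k + 6) + 4/7| < ε whenever k > (80/49)/ε.
Take N_0 = (80/49)/ε. If k > N_0 then |(-4k + 8)/(7k + 6) + 4/7| ≤ (80/49)/k < ε.

N_0 = (80/49)/ε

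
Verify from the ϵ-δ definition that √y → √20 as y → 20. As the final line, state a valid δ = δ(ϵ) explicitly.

Let ϵ > 0. We want δ > 0 such that 0 < |y − 20| < δ implies |√y − √20| < ϵ.
Multiplying by the conjugate, |√y − √20| = |y − 20|/(√y + √20).
Restrict δ ≤ 20 so that |y − 20| < 20 forces y > 0, and then √y + √20 > √20.
Hence |√y − √20| < |y − 20|/√20, which is < ϵ once |y − 20| < √20·ϵ.
Take δ = min(20, √20·ϵ). If 0 < |y − 20| < δ then y > 0 and |√y − √20| < |y − 20|/√20 < ϵ.

δ = min(20, √20·ϵ)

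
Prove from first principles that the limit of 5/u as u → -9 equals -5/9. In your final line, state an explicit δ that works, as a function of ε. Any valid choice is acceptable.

Let ε > 0 be given. We seek δ > 0 such that 0 < |u + 9| < δ implies |5/u + 5/9| < ε.
|5/u + 5/9| = 5·|-9 − u|/(9·|u|) = 5|u + 9|/(9|u|).
Require δ ≤ 9/2 so that |u| > 9 − 9/2 = 9/2, hence 9|u| > 81/2.
Then |5/u + 5/9| < 5|u + 9|/(81/2), which is < ε when |u + 9| < (81/10)ε.
Take δ = min(9/2, (81/10)ε). Then 0 < |u + 9| < δ gives both |u + 9| < 9/2 and |u + 9| < (81/10)ε, so |5/u + 5/9| < ε.

δ = min(9/2, (81/10)ε)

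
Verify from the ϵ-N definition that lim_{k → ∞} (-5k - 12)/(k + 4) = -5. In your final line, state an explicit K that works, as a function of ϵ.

K = 8/ϵ

Fix ϵ > 0. For k ≥ 1, |(-5k - 12)/(k + 4) + 5| = |8|/((k + 4)) = 8/((k + 4)).
Since k + 4 ≥ k for k ≥ 1, this is ≤ 8/(k) = 8/k.
So |(-5k - 12)/(k + 4) + 5| < ϵ whenever k > 8/ϵ.
Take K = 8/ϵ. If k > K then |(-5k - 12)/(k + 4) + 5| ≤ 8/k < ϵ.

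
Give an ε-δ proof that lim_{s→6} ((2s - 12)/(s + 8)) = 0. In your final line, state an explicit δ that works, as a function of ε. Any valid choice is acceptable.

Let ε > 0 be given. We want δ > 0 with 0 < |s − 6| < δ ⇒ |(2s - 12)/(s + 8) − 0| < ε.
Combining over a common denominator, (2s - 12)/(s + 8) − 0 = [(2s - 12)·14 − 0·(s + 8)] / [14·(s + 8)] = 28(s − 6) / (14(s + 8)).
So |(2s - 12)/(s + 8) − 0| = 28|s − 6| / (14·|s + 8|).
Restrict δ ≤ 7. Then |s − 6| < 7 gives |s + 8| = |(s − 6) + 14| ≥ 14 − 7 = 7.
Hence |(2s - 12)/(s + 8) − 0| < 28|s − 6|/(14·7) = (2/7)|s − 6|, which is < ε once |s − 6| < (7/2)ε.
Take δ = min(7, (7/2)ε). Then 0 < |s − 6| < δ forces both bounds, so |(2s - 12)/(s + 8) − 0| < ε.

δ = min(7, (7/2)ε)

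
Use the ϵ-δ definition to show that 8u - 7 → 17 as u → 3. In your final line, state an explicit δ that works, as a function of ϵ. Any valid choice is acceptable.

δ = ϵ/8

Let ϵ > 0. We need δ > 0 so that 0 < |u − 3| < δ implies |(8u - 7) − 17| < ϵ.
|(8u - 7) − 17| = |8u - 24| = 8|u − 3|.
So 8|u − 3| < ϵ exactly when |u − 3| < ϵ/8.
Take δ = ϵ/8. If 0 < |u − 3| < δ then |(8u - 7) − 17| = 8|u − 3| < 8·(ϵ/8) = ϵ.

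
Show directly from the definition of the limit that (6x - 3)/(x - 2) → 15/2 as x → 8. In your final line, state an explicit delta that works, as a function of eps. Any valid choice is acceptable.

delta = min(3, 2eps)

Let eps > 0 be given. We want delta > 0 with 0 < |x − 8| < delta ⇒ |(6x - 3)/(x - 2) − (15/2)| < eps.
Combining over a common denominator, (6x - 3)/(x - 2) − (15/2) = [(6x - 3)·6 − 45·(x - 2)] / [6·(x - 2)] = -9(x − 8) / (6(x - 2)).
So |(6x - 3)/(x - 2) − (15/2)| = 9|x − 8| / (6·|x − 2|).
Require delta ≤ 3, so |x − 2| ≥ |6| − |x − 8| > 6 − 3 = 3.
Hence |(6x - 3)/(x - 2) − (15/2)| < 9|x − 8|/(6·3) = (1/2)|x − 8|, which is < eps once |x − 8| < 2eps.
Take delta = min(3, 2eps). Then 0 < |x − 8| < delta forces both bounds, so |(6x - 3)/(x - 2) − (15/2)| < eps.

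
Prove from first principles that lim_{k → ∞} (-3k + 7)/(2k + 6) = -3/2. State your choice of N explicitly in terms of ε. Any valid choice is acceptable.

Suppose ε > 0. For k ≥ 1, |(-3k + 7)/(2k + 6) + 3/2| = |32|/(2(2k + 6)) = 32/(2(2k + 6)).
Since 2k + 6 ≥ 2k for k ≥ 1, this is ≤ 32/(2·2k) = 8/k.
So |(-3k + 7)/(2k + 6) + 3/2| < ε whenever k > 8/ε.
Take N = 8/ε. If k > N then |(-3k + 7)/(2k + 6) + 3/2| ≤ 8/k < ε.

N = 8/ε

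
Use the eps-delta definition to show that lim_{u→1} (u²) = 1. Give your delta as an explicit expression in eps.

Fix eps > 0. We seek delta > 0 with 0 < |u − 1| < delta ⇒ |u² − 1| < eps.
Factor: u² − 1 = (u − 1)(u + 1), so |u² − 1| = |u − 1|·|u + 1|.
Impose delta ≤ 2 so that |u| < 3; then |u + 1| ≤ 4.
Hence |u² − 1| ≤ 4|u − 1|, which is < eps once |u − 1| < eps/4.
Take delta = min(2, eps/4). If 0 < |u − 1| < delta then both bounds hold and |u² − 1| ≤ 4|u − 1| < 4·(eps/4) = eps.

delta = min(2, eps/4)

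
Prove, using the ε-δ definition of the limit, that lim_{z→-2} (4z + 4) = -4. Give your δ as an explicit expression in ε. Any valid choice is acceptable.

δ = ε/4

Fix ε > 0. We need δ > 0 so that 0 < |z + 2| < δ implies |(4z + 4) + 4| < ε.
|(4z + 4) + 4| = |4z + 8| = 4|z + 2|.
So 4|z + 2| < ε exactly when |z + 2| < ε/4.
Choosing δ = ε/4 gives |(4z + 4) + 4| = 4|z + 2| < ε whenever |z + 2| < δ.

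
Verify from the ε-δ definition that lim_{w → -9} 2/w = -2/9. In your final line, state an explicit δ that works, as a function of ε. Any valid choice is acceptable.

δ = min(9/2, (81/4)ε)

Let ε > 0 be given. We seek δ > 0 such that 0 < |w + 9| < δ implies |2/w + 2/9| < ε.
|2/w + 2/9| = 2·|-9 − w|/(9·|w|) = 2|w + 9|/(9|w|).
Require δ ≤ 9/2 so that |w| > 9 − 9/2 = 9/2, hence 9|w| > 81/2.
Then |2/w + 2/9| < 2|w + 9|/(81/2), which is < ε when |w + 9| < (81/4)ε.
Take δ = min(9/2, (81/4)ε). Then 0 < |w + 9| < δ gives both |w + 9| < 9/2 and |w + 9| < (81/4)ε, so |2/w + 2/9| < ε.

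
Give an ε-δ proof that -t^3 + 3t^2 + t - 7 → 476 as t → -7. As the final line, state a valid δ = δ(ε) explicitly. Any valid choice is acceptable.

δ = min(2, ε/240)

Suppose ε > 0. We want δ > 0 such that 0 < |t + 7| < δ implies |(-t^3 + 3t^2 + t - 7) − 476| < ε.
(-t^3 + 3t^2 + t - 7) − 476 = -t^3 + 3t^2 + t - 483 = (t + 7)(-t^2 + 10t - 69).
So |(-t^3 + 3t^2 + t - 7) − 476| = |t + 7|·|-t^2 + 10t - 69|.
Require δ ≤ 2. Then |t + 7| < 2 gives |t| < 9, and by the triangle inequality |-t^2 + 10t - 69| ≤ 9^2 + 10·9 + 69 = 240.
Hence |(-t^3 + 3t^2 + t - 7) − 476| ≤ 240|t + 7| < ε provided |t + 7| < ε/240.
Choosing δ = min(2, ε/240) ensures both conditions, hence |(-t^3 + 3t^2 + t - 7) − 476| < ε.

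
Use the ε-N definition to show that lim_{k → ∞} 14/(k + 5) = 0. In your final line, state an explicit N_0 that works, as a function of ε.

Let ε > 0. For k ≥ 1, |14/(k + 5) − 0| = 14/(k + 5) ≤ 14/k.
We need 14/k < ε, i.e. k > 14/ε.
Take N_0 = 14/ε. If k > N_0 then |14/(k + 5)| ≤ 14/k < ε.

N_0 = 14/ε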